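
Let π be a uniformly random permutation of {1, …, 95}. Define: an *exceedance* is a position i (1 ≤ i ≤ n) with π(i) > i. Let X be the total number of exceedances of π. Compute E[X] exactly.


Write X = Σ_{i=1}^{95} X_i, where X_i = 1_{π(i) > i}.
For each fixed i, π(i) is uniform over {1, …, 95} (marginal of a uniform permutation), so P[π(i) > i] = (n − i)/n. Summing: Σ_{i=1}^{95} (n − i)/n = (0 + 1 + … + 94)/95 = 95(95 − 1)/(2·95) = (95 − 1)/2.
Hence E[X] = Σ_{i=1}^{95} (95 − i)/95 = 47 ≈ 47.00000.

E[X] = 47 = 47.00000.


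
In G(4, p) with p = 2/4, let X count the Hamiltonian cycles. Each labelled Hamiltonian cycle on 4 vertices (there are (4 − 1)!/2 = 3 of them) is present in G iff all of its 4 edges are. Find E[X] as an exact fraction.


K_4 has (4 − 1)!/2 = 3 labelled Hamiltonian cycles.
For each such Hamiltonian cycle H, let X_H = 1 if all 4 edges of H are present in G. Then P[X_H = 1] = p^{4} = (1/2)^{4} = 1/16.
By linearity of expectation: E[X] = Σ_H E[X_H] = 3 · p^{4} = 3 · 1/16 = 3/16.
Numerically: E[X] ≈ 0.188.

E[X] = 3 · (1/2)^{4} = 3/16 ≈ 0.188.


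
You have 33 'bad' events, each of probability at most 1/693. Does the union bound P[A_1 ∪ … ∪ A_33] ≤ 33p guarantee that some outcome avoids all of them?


Union bound: P[∪_{i=1}^{33} A_i] ≤ Σ_i P[A_i] ≤ 33·p = 33·(1/693) = 1/21.
Numerically: 1/21 ≈ 0.0476.
Is 1/21 < 1? YES.
Since P[∪ A_i] ≤ 1/21 < 1, the complement has P[∩ A_i^c] ≥ 1 − 1/21 = 20/21 > 0, so some outcome avoids every A_i.

33·p = 1/21 ≈ 0.0476; existence CERTIFIED by the union bound.


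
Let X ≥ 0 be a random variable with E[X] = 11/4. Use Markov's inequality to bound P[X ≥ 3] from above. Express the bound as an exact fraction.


μ = E[X] = 11/4, a = 3.
Markov: P[X ≥ 3] ≤ μ/a = (11/4)/3 = 11/12.
Numerically: ≈ 0.91667.
(Since a = 3 > μ = 2.75000, the bound 11/12 is < 1 and informative.)

P[X ≥ 3] ≤ 11/12 ≈ 0.91667.


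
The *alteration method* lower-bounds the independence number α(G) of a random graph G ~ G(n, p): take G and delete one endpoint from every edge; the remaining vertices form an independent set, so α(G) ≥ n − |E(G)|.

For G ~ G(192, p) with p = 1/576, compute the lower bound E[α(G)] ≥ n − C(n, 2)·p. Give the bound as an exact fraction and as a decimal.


E[|E(G)|] = C(192, 2)·p = 18336 · (1/576) = 191/6.
E[α(G)] ≥ n − E[|E(G)|] = 192 − 191/6 = 961/6.
Numerically: ≈ 160.16667.
(This is only a lower bound; the true E[α(G)] may be larger.)

E[α(G)] ≥ 961/6 ≈ 160.16667.


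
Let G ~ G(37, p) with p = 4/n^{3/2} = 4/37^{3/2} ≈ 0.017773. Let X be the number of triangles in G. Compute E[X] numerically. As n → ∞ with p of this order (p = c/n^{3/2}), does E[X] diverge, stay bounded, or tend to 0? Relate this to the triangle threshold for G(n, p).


Number of potential triangles: C(37, 3) = 7770.
Each occurs with probability p³ ≈ (0.017773)³ ≈ 5.6139975e-06.
By linearity: E[X] = C(37, 3)·p³ ≈ 7770 · 5.6139975e-06 ≈ 0.04362.
Since α = 3/2 > 1, p = c/n^{3/2} = o(1/n) is below the triangle threshold p ~ 1/n. Asymptotically E[X] ~ (c³/6)·n^{3(1−α)} = (4³/6)·n^{-1.5} → 0, so by Markov's inequality G has no triangles w.h.p.

E[X] ≈ 0.04362; in regime p = Θ(1/n^{3/2}) E[X] tends to 0 (below the triangle threshold p ~ 1/n).


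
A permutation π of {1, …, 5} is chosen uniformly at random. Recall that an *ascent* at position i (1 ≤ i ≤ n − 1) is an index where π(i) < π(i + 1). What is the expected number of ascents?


Write X = Σ X_I over i = 1, …, 4, with X_I the indicator of one ascent.
There are 4 indicators.
For each fixed i, the pair (π(i), π(i+1)) is a uniformly random ordered pair of distinct values from {1, …, 5}; by symmetry P[π(i) < π(i+1)] = 1/2.
By linearity: E[X] = 4 · (1/2) = (5 − 1) · (1/2) = 2 ≈ 2.000.

E[X] = 2 = 2.000.


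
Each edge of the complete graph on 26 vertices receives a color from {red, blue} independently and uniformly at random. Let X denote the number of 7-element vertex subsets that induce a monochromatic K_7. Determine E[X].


Let X = Σ_S X_S over the C(26, 7) = 657800 subsets S of size 7, where X_S = 1 if the K_7 on S is monochromatic.
For a fixed S, the K_7 on S has C(7, 2) = 21 edges. P[all 21 edges red] = (1/2)^21, and likewise for blue, so P[monochromatic] = 2·(1/2)^21 = 2^{1 − 21} = 1/1048576.
By linearity: E[X] = C(26, 7) · 2^{1 − 21} = 657800 · 1/1048576 = 82225/131072.
Numerically: E[X] ≈ 0.6273.

E[X] = C(26,7)·2^(1−C(7,2)) = 82225/131072 ≈ 0.6273.


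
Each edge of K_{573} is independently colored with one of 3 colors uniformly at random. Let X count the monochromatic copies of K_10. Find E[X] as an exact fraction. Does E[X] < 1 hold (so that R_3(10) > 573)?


E[X] = C(573, 10) · 3^{1 − 45} = 971597135635805762226 · 3^{−44} = 971597135635805762226/984770902183611232881.
As a reduced fraction: E[X] = 35985079097622435638/36472996377170786403 ≈ 0.98662.
Is E[X] < 1? YES.
Since E[X] < 1, there exists a 3-coloring of K_{573} with no monochromatic K_10; hence R_3(10) > 573.

E[X] = 35985079097622435638/36472996377170786403 ≈ 0.98662; E[X] < 1, so R_3(10) > 573.


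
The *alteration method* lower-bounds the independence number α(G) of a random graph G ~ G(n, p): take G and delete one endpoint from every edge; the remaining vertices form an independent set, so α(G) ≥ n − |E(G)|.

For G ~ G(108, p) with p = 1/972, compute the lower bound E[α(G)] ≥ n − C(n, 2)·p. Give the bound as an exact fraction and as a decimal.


E[|E(G)|] = C(108, 2)·p = 5778 · (1/972) = 107/18.
E[α(G)] ≥ n − E[|E(G)|] = 108 − 107/18 = 1837/18.
Numerically: ≈ 102.0556.
(This is only a lower bound; the true E[α(G)] may be larger.)

E[α(G)] ≥ 1837/18 ≈ 102.0556.


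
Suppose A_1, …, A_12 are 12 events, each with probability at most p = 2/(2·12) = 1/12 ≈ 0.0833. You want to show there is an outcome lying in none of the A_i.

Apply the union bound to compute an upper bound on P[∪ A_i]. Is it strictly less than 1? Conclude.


Union bound: P[∪_{i=1}^{12} A_i] ≤ Σ_i P[A_i] ≤ 12·p = 12·(1/12) = 1.
Numerically: 1 ≈ 1.0000.
Is 1 < 1? NO.
Since the bound 1 is ≥ 1, the union bound is uninformative here; it does NOT by itself certify existence.

12·p = 1 ≈ 1.0000; existence NOT certified by the union bound.


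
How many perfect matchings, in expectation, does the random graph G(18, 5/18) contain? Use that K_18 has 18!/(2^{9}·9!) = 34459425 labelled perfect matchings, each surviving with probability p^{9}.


K_18 has 18!/(2^{9}·9!) = 34459425 labelled perfect matchings.
For each such perfect matching H, let X_H = 1 if all 9 edges of H are present in G. Then P[X_H = 1] = p^{9} = (5/18)^{9} = 1953125/198359290368.
By linearity of expectation: E[X] = Σ_H E[X_H] = 34459425 · p^{9} = 34459425 · 1953125/198359290368 = 830908203125/2448880128.
Numerically: E[X] ≈ 339.3.

E[X] = 34459425 · (5/18)^{9} = 830908203125/2448880128 ≈ 339.3.


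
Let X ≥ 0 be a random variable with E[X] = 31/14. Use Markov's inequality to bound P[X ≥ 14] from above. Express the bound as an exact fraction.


μ = E[X] = 31/14, a = 14.
Markov: P[X ≥ 14] ≤ μ/a = (31/14)/14 = 31/196.
Numerically: ≈ 0.158163.
(Since a = 14 > μ = 2.214286, the bound 31/196 is < 1 and informative.)

P[X ≥ 14] ≤ 31/196 ≈ 0.158163.


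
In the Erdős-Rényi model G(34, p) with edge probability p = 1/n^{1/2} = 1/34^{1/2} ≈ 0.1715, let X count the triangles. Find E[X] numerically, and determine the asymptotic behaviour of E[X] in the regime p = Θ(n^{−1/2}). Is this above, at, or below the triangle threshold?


Number of potential triangles: C(34, 3) = 5984.
Each occurs with probability p³ ≈ (0.1715)³ ≈ 5.0440760e-03.
By linearity: E[X] = C(34, 3)·p³ ≈ 5984 · 5.0440760e-03 ≈ 30.18375.
Since α = 1/2 < 1, p = c/n^{1/2} ≫ 1/n is above the triangle threshold p ~ 1/n. Asymptotically E[X] ~ (c³/6)·n^{3(1−α)} = (1³/6)·n^{1.5} → ∞; triangles are abundant w.h.p.

E[X] ≈ 30.18375; in regime p = Θ(1/n^{1/2}) E[X] diverges (above the triangle threshold p ~ 1/n).


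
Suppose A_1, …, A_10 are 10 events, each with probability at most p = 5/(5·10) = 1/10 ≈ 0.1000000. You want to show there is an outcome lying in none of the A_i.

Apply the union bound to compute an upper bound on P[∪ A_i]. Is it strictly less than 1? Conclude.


Union bound: P[∪_{i=1}^{10} A_i] ≤ Σ_i P[A_i] ≤ 10·p = 10·(1/10) = 1.
Numerically: 1 ≈ 1.0000000.
Is 1 < 1? NO.
Since the bound 1 is ≥ 1, the union bound is uninformative here; it does NOT by itself certify existence.

10·p = 1 ≈ 1.0000000; existence NOT certified by the union bound.


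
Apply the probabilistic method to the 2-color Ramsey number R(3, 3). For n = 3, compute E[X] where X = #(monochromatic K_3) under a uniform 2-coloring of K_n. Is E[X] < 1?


E[X] = C(3, 3) · 2^{1 − 3} = 1 · 2^{−2} = 1/4.
As a reduced fraction: E[X] = 1/4 ≈ 0.25000.
Is E[X] < 1? YES.
Since E[X] < 1, there exists a 2-coloring of K_{3} with no monochromatic K_3; hence R(3, 3) > 3.

E[X] = 1/4 ≈ 0.25000; E[X] < 1, so R(3, 3) > 3.


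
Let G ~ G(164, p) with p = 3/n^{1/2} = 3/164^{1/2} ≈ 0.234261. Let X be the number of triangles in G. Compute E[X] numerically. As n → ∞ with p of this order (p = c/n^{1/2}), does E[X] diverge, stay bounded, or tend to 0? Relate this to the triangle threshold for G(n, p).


Number of potential triangles: C(164, 3) = 721764.
Each occurs with probability p³ ≈ (0.234261)³ ≈ 1.28557670e-02.
By linearity: E[X] = C(164, 3)·p³ ≈ 721764 · 1.28557670e-02 ≈ 9278.829802.
Since α = 1/2 < 1, p = c/n^{1/2} ≫ 1/n is above the triangle threshold p ~ 1/n. Asymptotically E[X] ~ (c³/6)·n^{3(1−α)} = (3³/6)·n^{1.5} → ∞; triangles are abundant w.h.p.

E[X] ≈ 9278.829802; in regime p = Θ(1/n^{1/2}) E[X] diverges (above the triangle threshold p ~ 1/n).


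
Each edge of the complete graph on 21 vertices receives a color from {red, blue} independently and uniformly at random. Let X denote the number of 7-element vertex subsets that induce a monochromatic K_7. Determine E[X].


Let X = Σ_S X_S over the C(21, 7) = 116280 subsets S of size 7, where X_S = 1 if the K_7 on S is monochromatic.
For a fixed S, the K_7 on S has C(7, 2) = 21 edges. P[all 21 edges red] = (1/2)^21, and likewise for blue, so P[monochromatic] = 2·(1/2)^21 = 2^{1 − 21} = 1/1048576.
By linearity: E[X] = C(21, 7) · 2^{1 − 21} = 116280 · 1/1048576 = 14535/131072.
Numerically: E[X] ≈ 0.111.

E[X] = C(21,7)·2^(1−C(7,2)) = 14535/131072 ≈ 0.111.


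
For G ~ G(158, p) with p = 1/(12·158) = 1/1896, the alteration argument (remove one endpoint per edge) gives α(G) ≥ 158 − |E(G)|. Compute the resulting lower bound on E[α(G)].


E[|E(G)|] = C(158, 2)·p = 12403 · (1/1896) = 157/24.
E[α(G)] ≥ n − E[|E(G)|] = 158 − 157/24 = 3635/24.
Numerically: ≈ 151.4583.
(This is only a lower bound; the true E[α(G)] may be larger.)

E[α(G)] ≥ 3635/24 ≈ 151.4583.


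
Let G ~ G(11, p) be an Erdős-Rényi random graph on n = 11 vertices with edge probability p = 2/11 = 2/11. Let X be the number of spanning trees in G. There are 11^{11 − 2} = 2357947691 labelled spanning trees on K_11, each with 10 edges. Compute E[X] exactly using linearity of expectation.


K_11 has 11^{11 − 2} = 2357947691 labelled spanning trees.
For each such spanning tree H, let X_H = 1 if all 10 edges of H are present in G. Then P[X_H = 1] = p^{10} = (2/11)^{10} = 1024/25937424601.
By linearity of expectation: E[X] = Σ_H E[X_H] = 2357947691 · p^{10} = 2357947691 · 1024/25937424601 = 1024/11.
Numerically: E[X] ≈ 93.09.

E[X] = 2357947691 · (2/11)^{10} = 1024/11 ≈ 93.09.


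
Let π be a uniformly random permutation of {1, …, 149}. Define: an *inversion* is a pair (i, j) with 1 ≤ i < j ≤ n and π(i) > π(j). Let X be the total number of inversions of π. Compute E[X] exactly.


Write X = Σ X_I over the C(149, 2) = 11026 pairs i < j, with X_I the indicator of one inversion.
There are 11026 indicators.
For each fixed pair i < j, the values π(i) and π(j) are two distinct elements of {1, …, 149} in uniformly random order; by symmetry P[π(i) > π(j)] = 1/2.
By linearity: E[X] = 11026 · (1/2) = C(149, 2) · (1/2) = 11026/2 = 5513 ≈ 5513.000000.

E[X] = 5513 = 5513.000000.


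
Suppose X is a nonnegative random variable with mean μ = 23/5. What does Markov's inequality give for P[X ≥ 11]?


μ = E[X] = 23/5, a = 11.
Markov: P[X ≥ 11] ≤ μ/a = (23/5)/11 = 23/55.
Numerically: ≈ 0.41818.
(Since a = 11 > μ = 4.60000, the bound 23/55 is < 1 and informative.)

P[X ≥ 11] ≤ 23/55 ≈ 0.41818.


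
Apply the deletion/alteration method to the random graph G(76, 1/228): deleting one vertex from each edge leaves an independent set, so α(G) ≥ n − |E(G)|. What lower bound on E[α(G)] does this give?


E[|E(G)|] = C(76, 2)·p = 2850 · (1/228) = 25/2.
E[α(G)] ≥ n − E[|E(G)|] = 76 − 25/2 = 127/2.
Numerically: ≈ 63.5000.
(This is only a lower bound; the true E[α(G)] may be larger.)

E[α(G)] ≥ 127/2 ≈ 63.5000.


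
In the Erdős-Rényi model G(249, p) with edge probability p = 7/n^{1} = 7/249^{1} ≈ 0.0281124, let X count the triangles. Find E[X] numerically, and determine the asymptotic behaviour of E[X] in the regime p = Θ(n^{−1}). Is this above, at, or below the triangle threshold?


Number of potential triangles: C(249, 3) = 2542124.
Each occurs with probability p³ ≈ (0.0281124)³ ≈ 2.22175455e-05.
By linearity: E[X] = C(249, 3)·p³ ≈ 2542124 · 2.22175455e-05 ≈ 56.479756.
Here α = 1, so p = 7/n is exactly at the triangle threshold p ~ 1/n. Asymptotically E[X] → c³/6 = 7³/6 = 343/6 ≈ 57.166667, a bounded constant. In this regime the triangle count is asymptotically Poisson(c³/6).

E[X] ≈ 56.479756; in regime p = Θ(1/n^{1}) E[X] stays bounded (at the triangle threshold p ~ 1/n).


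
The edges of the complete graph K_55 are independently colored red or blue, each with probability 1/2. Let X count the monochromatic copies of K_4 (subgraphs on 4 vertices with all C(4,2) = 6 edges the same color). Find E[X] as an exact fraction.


Let X = Σ_S X_S over the C(55, 4) = 341055 subsets S of size 4, where X_S = 1 if the K_4 on S is monochromatic.
For a fixed S, the K_4 on S has C(4, 2) = 6 edges. P[all 6 edges red] = (1/2)^6, and likewise for blue, so P[monochromatic] = 2·(1/2)^6 = 2^{1 − 6} = 1/32.
Summing: E[X] = C(55, 4) · 2^{1 − 6} = 341055 · 1/32 = 341055/32.
Numerically: E[X] ≈ 10657.96875.

E[X] = C(55,4)·2^(1−C(4,2)) = 341055/32 ≈ 10657.96875.


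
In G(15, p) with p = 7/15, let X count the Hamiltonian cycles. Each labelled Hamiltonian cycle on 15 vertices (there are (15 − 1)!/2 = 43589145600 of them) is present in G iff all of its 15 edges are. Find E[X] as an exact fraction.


K_15 has (15 − 1)!/2 = 43589145600 labelled Hamiltonian cycles.
For each such Hamiltonian cycle H, let X_H = 1 if all 15 edges of H are present in G. Then P[X_H = 1] = p^{15} = (7/15)^{15} = 4747561509943/437893890380859375.
By linearity of expectation: E[X] = Σ_H E[X_H] = 43589145600 · p^{15} = 43589145600 · 4747561509943/437893890380859375 = 34064551424174695424/72081298828125.
Numerically: E[X] ≈ 472585.

E[X] = 43589145600 · (7/15)^{15} = 34064551424174695424/72081298828125 ≈ 472585.


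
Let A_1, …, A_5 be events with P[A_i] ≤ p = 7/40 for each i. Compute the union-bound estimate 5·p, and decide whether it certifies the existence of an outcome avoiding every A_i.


Union bound: P[∪_{i=1}^{5} A_i] ≤ Σ_i P[A_i] ≤ 5·p = 5·(7/40) = 7/8.
Numerically: 7/8 ≈ 0.875.
Is 7/8 < 1? YES.
Since P[∪ A_i] ≤ 7/8 < 1, the complement has P[∩ A_i^c] ≥ 1 − 7/8 = 1/8 > 0, so some outcome avoids every A_i.

5·p = 7/8 ≈ 0.875; existence CERTIFIED by the union bound.


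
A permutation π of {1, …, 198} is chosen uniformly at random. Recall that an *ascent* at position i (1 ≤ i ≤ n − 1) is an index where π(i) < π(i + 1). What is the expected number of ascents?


Write X = Σ X_I over i = 1, …, 197, with X_I the indicator of one ascent.
There are 197 indicators.
For each fixed i, the pair (π(i), π(i+1)) is a uniformly random ordered pair of distinct values from {1, …, 198}; by symmetry P[π(i) < π(i+1)] = 1/2.
By linearity: E[X] = 197 · (1/2) = (198 − 1) · (1/2) = 197/2 ≈ 98.500000.

E[X] = 197/2 = 98.500000.


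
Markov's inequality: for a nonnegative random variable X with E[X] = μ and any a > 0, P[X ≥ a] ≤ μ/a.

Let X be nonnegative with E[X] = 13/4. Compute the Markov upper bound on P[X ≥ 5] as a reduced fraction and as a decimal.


μ = E[X] = 13/4, a = 5.
Markov: P[X ≥ 5] ≤ μ/a = (13/4)/5 = 13/20.
Numerically: ≈ 0.650.
(Since a = 5 > μ = 3.250, the bound 13/20 is < 1 and informative.)

P[X ≥ 5] ≤ 13/20 ≈ 0.650.


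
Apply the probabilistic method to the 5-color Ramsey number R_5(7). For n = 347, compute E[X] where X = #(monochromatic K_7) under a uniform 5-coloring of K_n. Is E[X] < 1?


E[X] = C(347, 7) · 5^{1 − 21} = 113090774900334 · 5^{−20} = 113090774900334/95367431640625.
As a reduced fraction: E[X] = 113090774900334/95367431640625 ≈ 1.1858.
Is E[X] < 1? NO.
Since E[X] ≥ 1, the first-moment bound is inconclusive at n = 347; it does NOT by itself certify R_5(7) > 347.

E[X] = 113090774900334/95367431640625 ≈ 1.1858; E[X] ≥ 1; first-moment method inconclusive here.


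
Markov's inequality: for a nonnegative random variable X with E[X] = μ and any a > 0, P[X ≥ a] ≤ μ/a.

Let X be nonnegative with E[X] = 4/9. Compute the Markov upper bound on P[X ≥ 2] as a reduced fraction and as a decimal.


μ = E[X] = 4/9, a = 2.
Markov: P[X ≥ 2] ≤ μ/a = (4/9)/2 = 2/9.
Numerically: ≈ 0.22222.
(Since a = 2 > μ = 0.44444, the bound 2/9 is < 1 and informative.)

P[X ≥ 2] ≤ 2/9 ≈ 0.22222.


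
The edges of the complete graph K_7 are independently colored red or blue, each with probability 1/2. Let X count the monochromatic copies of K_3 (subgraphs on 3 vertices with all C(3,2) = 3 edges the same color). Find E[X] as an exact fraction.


Let X = Σ_S X_S over the C(7, 3) = 35 subsets S of size 3, where X_S = 1 if the K_3 on S is monochromatic.
For a fixed S, the K_3 on S has C(3, 2) = 3 edges. P[all 3 edges red] = (1/2)^3, and likewise for blue, so P[monochromatic] = 2·(1/2)^3 = 2^{1 − 3} = 1/4.
Summing: E[X] = C(7, 3) · 2^{1 − 3} = 35 · 1/4 = 35/4.
Numerically: E[X] ≈ 8.750.

E[X] = C(7,3)·2^(1−C(3,2)) = 35/4 ≈ 8.750.


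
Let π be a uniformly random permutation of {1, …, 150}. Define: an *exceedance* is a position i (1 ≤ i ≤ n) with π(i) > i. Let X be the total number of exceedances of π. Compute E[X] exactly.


Write X = Σ_{i=1}^{150} X_i, where X_i = 1_{π(i) > i}.
For each fixed i, π(i) is uniform over {1, …, 150} (marginal of a uniform permutation), so P[π(i) > i] = (n − i)/n. Summing: Σ_{i=1}^{150} (n − i)/n = (0 + 1 + … + 149)/150 = 150(150 − 1)/(2·150) = (150 − 1)/2.
Hence E[X] = Σ_{i=1}^{150} (150 − i)/150 = 149/2 ≈ 74.500000.

E[X] = 149/2 = 74.500000.


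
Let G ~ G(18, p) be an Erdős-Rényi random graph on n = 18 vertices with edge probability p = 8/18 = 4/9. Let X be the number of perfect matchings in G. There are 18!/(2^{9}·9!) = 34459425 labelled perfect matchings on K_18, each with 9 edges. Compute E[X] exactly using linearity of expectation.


K_18 has 18!/(2^{9}·9!) = 34459425 labelled perfect matchings.
For each such perfect matching H, let X_H = 1 if all 9 edges of H are present in G. Then P[X_H = 1] = p^{9} = (4/9)^{9} = 262144/387420489.
Summing the indicators: E[X] = Σ_H E[X_H] = 34459425 · p^{9} = 34459425 · 262144/387420489 = 111522611200/4782969.
Numerically: E[X] ≈ 2.332e+04.

E[X] = 34459425 · (4/9)^{9} = 111522611200/4782969 ≈ 2.332e+04.


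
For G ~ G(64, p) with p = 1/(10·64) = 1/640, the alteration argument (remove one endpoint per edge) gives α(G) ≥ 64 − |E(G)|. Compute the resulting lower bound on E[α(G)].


E[|E(G)|] = C(64, 2)·p = 2016 · (1/640) = 63/20.
E[α(G)] ≥ n − E[|E(G)|] = 64 − 63/20 = 1217/20.
Numerically: ≈ 60.85000.
(This is only a lower bound; the true E[α(G)] may be larger.)

E[α(G)] ≥ 1217/20 ≈ 60.85000.


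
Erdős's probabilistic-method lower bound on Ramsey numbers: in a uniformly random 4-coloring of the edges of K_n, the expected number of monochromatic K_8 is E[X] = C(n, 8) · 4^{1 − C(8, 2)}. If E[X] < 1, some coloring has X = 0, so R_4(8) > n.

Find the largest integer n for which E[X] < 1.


We need C(n, 8) · 4^{1 − 28} < 1, i.e. C(n, 8) < 4^{28 − 1} = 18014398509481984.
Check values of n near the boundary:
  n = 405: C(405, 8) = 16745853821188050; 16745853821188050 < 18014398509481984? YES
  n = 406: C(406, 8) = 17082453897995850; 17082453897995850 < 18014398509481984? YES
  n = 407: C(407, 8) = 17424959239309050; 17424959239309050 < 18014398509481984? YES
  n = 408: C(408, 8) = 17773458424095231; 17773458424095231 < 18014398509481984? YES
  n = 409: C(409, 8) = 18128041135797879; 18128041135797879 < 18014398509481984? NO
The largest n with C(n, 8) < 18014398509481984 is n = 408 (where E[X] = 17773458424095231/18014398509481984 ≈ 0.9866251). Hence R_4(8) > 408, i.e. R_4(8) ≥ 409.

Largest n = 408; hence R_4(8) > 408.


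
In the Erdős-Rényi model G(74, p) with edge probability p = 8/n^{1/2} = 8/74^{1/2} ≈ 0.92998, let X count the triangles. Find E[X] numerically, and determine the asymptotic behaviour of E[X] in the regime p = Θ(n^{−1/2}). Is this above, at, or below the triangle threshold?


Number of potential triangles: C(74, 3) = 64824.
Each occurs with probability p³ ≈ (0.92998)³ ≈ 8.0430799e-01.
By linearity: E[X] = C(74, 3)·p³ ≈ 64824 · 8.0430799e-01 ≈ 52138.46095.
Since α = 1/2 < 1, p = c/n^{1/2} ≫ 1/n is above the triangle threshold p ~ 1/n. Asymptotically E[X] ~ (c³/6)·n^{3(1−α)} = (8³/6)·n^{1.5} → ∞; triangles are abundant w.h.p.

E[X] ≈ 52138.46095; in regime p = Θ(1/n^{1/2}) E[X] diverges (above the triangle threshold p ~ 1/n).


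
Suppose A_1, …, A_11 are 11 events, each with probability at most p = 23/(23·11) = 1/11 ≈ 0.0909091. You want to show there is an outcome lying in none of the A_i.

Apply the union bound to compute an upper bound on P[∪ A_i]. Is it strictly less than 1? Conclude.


Union bound: P[∪_{i=1}^{11} A_i] ≤ Σ_i P[A_i] ≤ 11·p = 11·(1/11) = 1.
Numerically: 1 ≈ 1.0000000.
Is 1 < 1? NO.
Since the bound 1 is ≥ 1, the union bound is uninformative here; it does NOT by itself certify existence.

11·p = 1 ≈ 1.0000000; existence NOT certified by the union bound.


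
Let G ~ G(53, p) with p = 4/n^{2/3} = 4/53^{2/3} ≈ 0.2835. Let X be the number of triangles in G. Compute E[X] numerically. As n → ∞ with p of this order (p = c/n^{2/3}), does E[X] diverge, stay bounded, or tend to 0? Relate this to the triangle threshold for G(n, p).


Number of potential triangles: C(53, 3) = 23426.
Each occurs with probability p³ ≈ (0.2835)³ ≈ 2.278391e-02.
By linearity: E[X] = C(53, 3)·p³ ≈ 23426 · 2.278391e-02 ≈ 533.7358.
Since α = 2/3 < 1, p = c/n^{2/3} ≫ 1/n is above the triangle threshold p ~ 1/n. Asymptotically E[X] ~ (c³/6)·n^{3(1−α)} = (4³/6)·n^{1} → ∞; triangles are abundant w.h.p.

E[X] ≈ 533.7358; in regime p = Θ(1/n^{2/3}) E[X] diverges (above the triangle threshold p ~ 1/n).


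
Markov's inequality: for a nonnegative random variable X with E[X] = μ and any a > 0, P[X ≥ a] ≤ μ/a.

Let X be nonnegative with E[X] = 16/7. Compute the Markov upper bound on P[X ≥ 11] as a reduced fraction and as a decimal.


μ = E[X] = 16/7, a = 11.
Markov: P[X ≥ 11] ≤ μ/a = (16/7)/11 = 16/77.
Numerically: ≈ 0.208.
(Since a = 11 > μ = 2.286, the bound 16/77 is < 1 and informative.)

P[X ≥ 11] ≤ 16/77 ≈ 0.208.


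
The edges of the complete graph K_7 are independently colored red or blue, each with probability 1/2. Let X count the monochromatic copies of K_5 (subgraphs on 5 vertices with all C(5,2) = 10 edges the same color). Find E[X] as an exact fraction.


Let X = Σ_S X_S over the C(7, 5) = 21 subsets S of size 5, where X_S = 1 if the K_5 on S is monochromatic.
For a fixed S, the K_5 on S has C(5, 2) = 10 edges. P[all 10 edges red] = (1/2)^10, and likewise for blue, so P[monochromatic] = 2·(1/2)^10 = 2^{1 − 10} = 1/512.
By linearity of expectation: E[X] = C(7, 5) · 2^{1 − 10} = 21 · 1/512 = 21/512.
Numerically: E[X] ≈ 0.0410.

E[X] = C(7,5)·2^(1−C(5,2)) = 21/512 ≈ 0.0410.


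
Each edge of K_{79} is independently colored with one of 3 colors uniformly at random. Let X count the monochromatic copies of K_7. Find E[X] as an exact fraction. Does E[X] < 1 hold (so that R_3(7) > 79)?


E[X] = C(79, 7) · 3^{1 − 21} = 2898753715 · 3^{−20} = 2898753715/3486784401.
As a reduced fraction: E[X] = 2898753715/3486784401 ≈ 0.8314.
Is E[X] < 1? YES.
Since E[X] < 1, there exists a 3-coloring of K_{79} with no monochromatic K_7; hence R_3(7) > 79.

E[X] = 2898753715/3486784401 ≈ 0.8314; E[X] < 1, so R_3(7) > 79.


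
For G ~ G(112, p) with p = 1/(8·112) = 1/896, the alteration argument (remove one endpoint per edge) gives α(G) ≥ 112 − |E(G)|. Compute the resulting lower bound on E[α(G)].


E[|E(G)|] = C(112, 2)·p = 6216 · (1/896) = 111/16.
E[α(G)] ≥ n − E[|E(G)|] = 112 − 111/16 = 1681/16.
Numerically: ≈ 105.062500.
(This is only a lower bound; the true E[α(G)] may be larger.)

E[α(G)] ≥ 1681/16 ≈ 105.062500.


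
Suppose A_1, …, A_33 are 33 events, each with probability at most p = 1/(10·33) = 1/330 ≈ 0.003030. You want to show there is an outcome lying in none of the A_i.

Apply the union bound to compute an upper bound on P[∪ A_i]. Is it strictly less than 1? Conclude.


Union bound: P[∪_{i=1}^{33} A_i] ≤ Σ_i P[A_i] ≤ 33·p = 33·(1/330) = 1/10.
Numerically: 1/10 ≈ 0.100000.
Is 1/10 < 1? YES.
Since P[∪ A_i] ≤ 1/10 < 1, the complement has P[∩ A_i^c] ≥ 1 − 1/10 = 9/10 > 0, so some outcome avoids every A_i.

33·p = 1/10 ≈ 0.100000; existence CERTIFIED by the union bound.


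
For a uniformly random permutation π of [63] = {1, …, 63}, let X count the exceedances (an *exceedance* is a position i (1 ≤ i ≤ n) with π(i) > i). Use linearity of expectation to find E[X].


Write X = Σ_{i=1}^{63} X_i, where X_i = 1_{π(i) > i}.
For each fixed i, π(i) is uniform over {1, …, 63} (marginal of a uniform permutation), so P[π(i) > i] = (n − i)/n. Summing: Σ_{i=1}^{63} (n − i)/n = (0 + 1 + … + 62)/63 = 63(63 − 1)/(2·63) = (63 − 1)/2.
Hence E[X] = Σ_{i=1}^{63} (63 − i)/63 = 31 ≈ 31.00000.

E[X] = 31 = 31.00000.


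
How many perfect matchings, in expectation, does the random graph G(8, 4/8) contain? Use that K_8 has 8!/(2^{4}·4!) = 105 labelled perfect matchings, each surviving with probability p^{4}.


K_8 has 8!/(2^{4}·4!) = 105 labelled perfect matchings.
For each such perfect matching H, let X_H = 1 if all 4 edges of H are present in G. Then P[X_H = 1] = p^{4} = (1/2)^{4} = 1/16.
By linearity: E[X] = Σ_H E[X_H] = 105 · p^{4} = 105 · 1/16 = 105/16.
Numerically: E[X] ≈ 6.56.

E[X] = 105 · (1/2)^{4} = 105/16 ≈ 6.56.


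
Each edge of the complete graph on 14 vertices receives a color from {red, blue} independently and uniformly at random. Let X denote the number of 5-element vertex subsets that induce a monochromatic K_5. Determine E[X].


Let X = Σ_S X_S over the C(14, 5) = 2002 subsets S of size 5, where X_S = 1 if the K_5 on S is monochromatic.
For a fixed S, the K_5 on S has C(5, 2) = 10 edges. P[all 10 edges red] = (1/2)^10, and likewise for blue, so P[monochromatic] = 2·(1/2)^10 = 2^{1 − 10} = 1/512.
Summing: E[X] = C(14, 5) · 2^{1 − 10} = 2002 · 1/512 = 1001/256.
Numerically: E[X] ≈ 3.910.

E[X] = C(14,5)·2^(1−C(5,2)) = 1001/256 ≈ 3.910.


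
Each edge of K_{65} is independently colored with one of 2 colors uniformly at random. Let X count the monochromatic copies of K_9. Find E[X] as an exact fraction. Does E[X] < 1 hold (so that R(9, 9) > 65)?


E[X] = C(65, 9) · 2^{1 − 36} = 31966749880 · 2^{−35} = 31966749880/34359738368.
As a reduced fraction: E[X] = 3995843735/4294967296 ≈ 0.930.
Is E[X] < 1? YES.
Since E[X] < 1, there exists a 2-coloring of K_{65} with no monochromatic K_9; hence R(9, 9) > 65.

E[X] = 3995843735/4294967296 ≈ 0.930; E[X] < 1, so R(9, 9) > 65.


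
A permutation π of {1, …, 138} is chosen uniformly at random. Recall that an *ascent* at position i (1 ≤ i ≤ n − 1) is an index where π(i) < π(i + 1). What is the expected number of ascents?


Write X = Σ X_I over i = 1, …, 137, with X_I the indicator of one ascent.
There are 137 indicators.
For each fixed i, the pair (π(i), π(i+1)) is a uniformly random ordered pair of distinct values from {1, …, 138}; by symmetry P[π(i) < π(i+1)] = 1/2.
By linearity: E[X] = 137 · (1/2) = (138 − 1) · (1/2) = 137/2 ≈ 68.500.

E[X] = 137/2 = 68.500.


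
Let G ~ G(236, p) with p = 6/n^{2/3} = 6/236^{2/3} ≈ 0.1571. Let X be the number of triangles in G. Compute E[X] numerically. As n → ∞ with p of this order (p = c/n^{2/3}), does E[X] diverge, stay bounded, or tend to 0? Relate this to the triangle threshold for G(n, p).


Number of potential triangles: C(236, 3) = 2162940.
Each occurs with probability p³ ≈ (0.1571)³ ≈ 3.878196e-03.
By linearity: E[X] = C(236, 3)·p³ ≈ 2162940 · 3.878196e-03 ≈ 8388.3051.
Since α = 2/3 < 1, p = c/n^{2/3} ≫ 1/n is above the triangle threshold p ~ 1/n. Asymptotically E[X] ~ (c³/6)·n^{3(1−α)} = (6³/6)·n^{1} → ∞; triangles are abundant w.h.p.

E[X] ≈ 8388.3051; in regime p = Θ(1/n^{2/3}) E[X] diverges (above the triangle threshold p ~ 1/n).


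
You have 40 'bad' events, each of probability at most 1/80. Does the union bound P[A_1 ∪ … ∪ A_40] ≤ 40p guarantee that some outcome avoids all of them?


Union bound: P[∪_{i=1}^{40} A_i] ≤ Σ_i P[A_i] ≤ 40·p = 40·(1/80) = 1/2.
Numerically: 1/2 ≈ 0.500000.
Is 1/2 < 1? YES.
Since P[∪ A_i] ≤ 1/2 < 1, the complement has P[∩ A_i^c] ≥ 1 − 1/2 = 1/2 > 0, so some outcome avoids every A_i.

40·p = 1/2 ≈ 0.500000; existence CERTIFIED by the union bound.


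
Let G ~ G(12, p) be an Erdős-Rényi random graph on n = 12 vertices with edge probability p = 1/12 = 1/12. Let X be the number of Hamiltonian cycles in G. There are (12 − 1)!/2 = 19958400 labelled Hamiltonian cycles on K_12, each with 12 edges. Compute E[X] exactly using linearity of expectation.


K_12 has (12 − 1)!/2 = 19958400 labelled Hamiltonian cycles.
For each such Hamiltonian cycle H, let X_H = 1 if all 12 edges of H are present in G. Then P[X_H = 1] = p^{12} = (1/12)^{12} = 1/8916100448256.
By linearity: E[X] = Σ_H E[X_H] = 19958400 · p^{12} = 19958400 · 1/8916100448256 = 1925/859963392.
Numerically: E[X] ≈ 2.2385e-06.

E[X] = 19958400 · (1/12)^{12} = 1925/859963392 ≈ 2.2385e-06.


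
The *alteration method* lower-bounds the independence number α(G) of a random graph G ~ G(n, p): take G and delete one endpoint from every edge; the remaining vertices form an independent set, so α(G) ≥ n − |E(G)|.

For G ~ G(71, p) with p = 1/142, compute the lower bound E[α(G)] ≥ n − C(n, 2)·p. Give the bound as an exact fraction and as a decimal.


E[|E(G)|] = C(71, 2)·p = 2485 · (1/142) = 35/2.
E[α(G)] ≥ n − E[|E(G)|] = 71 − 35/2 = 107/2.
Numerically: ≈ 53.50000.
(This is only a lower bound; the true E[α(G)] may be larger.)

E[α(G)] ≥ 107/2 ≈ 53.50000.


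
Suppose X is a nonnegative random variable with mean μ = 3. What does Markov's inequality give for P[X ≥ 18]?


μ = E[X] = 3, a = 18.
Markov: P[X ≥ 18] ≤ μ/a = (3)/18 = 1/6.
Numerically: ≈ 0.166667.
(Since a = 18 > μ = 3.000000, the bound 1/6 is < 1 and informative.)

P[X ≥ 18] ≤ 1/6 ≈ 0.166667.


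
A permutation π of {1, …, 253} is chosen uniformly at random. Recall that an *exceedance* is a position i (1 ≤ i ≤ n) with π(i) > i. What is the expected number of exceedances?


Write X = Σ_{i=1}^{253} X_i, where X_i = 1_{π(i) > i}.
For each fixed i, π(i) is uniform over {1, …, 253} (marginal of a uniform permutation), so P[π(i) > i] = (n − i)/n. Summing: Σ_{i=1}^{253} (n − i)/n = (0 + 1 + … + 252)/253 = 253(253 − 1)/(2·253) = (253 − 1)/2.
Hence E[X] = Σ_{i=1}^{253} (253 − i)/253 = 126 ≈ 126.00000.

E[X] = 126 = 126.00000.


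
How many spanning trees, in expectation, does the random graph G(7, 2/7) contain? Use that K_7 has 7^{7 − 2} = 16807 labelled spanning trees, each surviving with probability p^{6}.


K_7 has 7^{7 − 2} = 16807 labelled spanning trees.
For each such spanning tree H, let X_H = 1 if all 6 edges of H are present in G. Then P[X_H = 1] = p^{6} = (2/7)^{6} = 64/117649.
Summing the indicators: E[X] = Σ_H E[X_H] = 16807 · p^{6} = 16807 · 64/117649 = 64/7.
Numerically: E[X] ≈ 9.1429.

E[X] = 16807 · (2/7)^{6} = 64/7 ≈ 9.1429.


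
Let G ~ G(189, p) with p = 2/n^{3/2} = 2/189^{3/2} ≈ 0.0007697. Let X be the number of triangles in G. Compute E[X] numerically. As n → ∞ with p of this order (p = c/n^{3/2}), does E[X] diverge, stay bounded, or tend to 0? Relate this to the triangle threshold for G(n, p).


Number of potential triangles: C(189, 3) = 1107414.
Each occurs with probability p³ ≈ (0.0007697)³ ≈ 4.560494e-10.
By linearity: E[X] = C(189, 3)·p³ ≈ 1107414 · 4.560494e-10 ≈ 0.0005.
Since α = 3/2 > 1, p = c/n^{3/2} = o(1/n) is below the triangle threshold p ~ 1/n. Asymptotically E[X] ~ (c³/6)·n^{3(1−α)} = (2³/6)·n^{-1.5} → 0, so by Markov's inequality G has no triangles w.h.p.

E[X] ≈ 0.0005; in regime p = Θ(1/n^{3/2}) E[X] tends to 0 (below the triangle threshold p ~ 1/n).


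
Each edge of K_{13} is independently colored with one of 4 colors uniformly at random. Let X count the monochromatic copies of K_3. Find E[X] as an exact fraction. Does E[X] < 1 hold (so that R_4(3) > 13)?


E[X] = C(13, 3) · 4^{1 − 3} = 286 · 4^{−2} = 286/16.
As a reduced fraction: E[X] = 143/8 ≈ 17.8750000.
Is E[X] < 1? NO.
Since E[X] ≥ 1, the first-moment bound is inconclusive at n = 13; it does NOT by itself certify R_4(3) > 13.

E[X] = 143/8 ≈ 17.8750000; E[X] ≥ 1; first-moment method inconclusive here.


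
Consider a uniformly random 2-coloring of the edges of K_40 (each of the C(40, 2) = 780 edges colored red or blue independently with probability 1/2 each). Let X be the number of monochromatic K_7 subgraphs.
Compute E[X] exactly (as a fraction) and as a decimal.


Let X = Σ_S X_S over the C(40, 7) = 18643560 subsets S of size 7, where X_S = 1 if the K_7 on S is monochromatic.
For a fixed S, the K_7 on S has C(7, 2) = 21 edges. P[all 21 edges red] = (1/2)^21, and likewise for blue, so P[monochromatic] = 2·(1/2)^21 = 2^{1 − 21} = 1/1048576.
By linearity: E[X] = C(40, 7) · 2^{1 − 21} = 18643560 · 1/1048576 = 2330445/131072.
Numerically: E[X] ≈ 17.7799.

E[X] = C(40,7)·2^(1−C(7,2)) = 2330445/131072 ≈ 17.7799.


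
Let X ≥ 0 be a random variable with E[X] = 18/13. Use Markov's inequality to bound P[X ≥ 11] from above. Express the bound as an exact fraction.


μ = E[X] = 18/13, a = 11.
Markov: P[X ≥ 11] ≤ μ/a = (18/13)/11 = 18/143.
Numerically: ≈ 0.125874.
(Since a = 11 > μ = 1.384615, the bound 18/143 is < 1 and informative.)

P[X ≥ 11] ≤ 18/143 ≈ 0.125874.


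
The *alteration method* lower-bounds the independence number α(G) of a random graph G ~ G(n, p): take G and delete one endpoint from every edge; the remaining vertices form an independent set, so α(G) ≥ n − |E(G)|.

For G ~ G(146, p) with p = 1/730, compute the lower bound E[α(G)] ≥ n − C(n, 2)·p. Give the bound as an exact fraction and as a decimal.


E[|E(G)|] = C(146, 2)·p = 10585 · (1/730) = 29/2.
E[α(G)] ≥ n − E[|E(G)|] = 146 − 29/2 = 263/2.
Numerically: ≈ 131.5000.
(This is only a lower bound; the true E[α(G)] may be larger.)

E[α(G)] ≥ 263/2 ≈ 131.5000.


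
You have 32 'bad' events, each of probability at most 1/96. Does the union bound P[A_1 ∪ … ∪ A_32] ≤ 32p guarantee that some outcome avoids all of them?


Union bound: P[∪_{i=1}^{32} A_i] ≤ Σ_i P[A_i] ≤ 32·p = 32·(1/96) = 1/3.
Numerically: 1/3 ≈ 0.3333.
Is 1/3 < 1? YES.
Since P[∪ A_i] ≤ 1/3 < 1, the complement has P[∩ A_i^c] ≥ 1 − 1/3 = 2/3 > 0, so some outcome avoids every A_i.

32·p = 1/3 ≈ 0.3333; existence CERTIFIED by the union bound.


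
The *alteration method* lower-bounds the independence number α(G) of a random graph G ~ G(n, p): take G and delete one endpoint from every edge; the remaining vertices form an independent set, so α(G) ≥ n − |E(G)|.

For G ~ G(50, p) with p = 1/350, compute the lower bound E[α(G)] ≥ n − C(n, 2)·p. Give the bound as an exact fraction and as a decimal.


E[|E(G)|] = C(50, 2)·p = 1225 · (1/350) = 7/2.
E[α(G)] ≥ n − E[|E(G)|] = 50 − 7/2 = 93/2.
Numerically: ≈ 46.50000.
(This is only a lower bound; the true E[α(G)] may be larger.)

E[α(G)] ≥ 93/2 ≈ 46.50000.


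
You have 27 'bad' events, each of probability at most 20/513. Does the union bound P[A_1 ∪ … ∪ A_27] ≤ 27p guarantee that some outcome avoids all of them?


Union bound: P[∪_{i=1}^{27} A_i] ≤ Σ_i P[A_i] ≤ 27·p = 27·(20/513) = 20/19.
Numerically: 20/19 ≈ 1.0526316.
Is 20/19 < 1? NO.
Since the bound 20/19 is ≥ 1, the union bound is uninformative here; it does NOT by itself certify existence.

27·p = 20/19 ≈ 1.0526316; existence NOT certified by the union bound.


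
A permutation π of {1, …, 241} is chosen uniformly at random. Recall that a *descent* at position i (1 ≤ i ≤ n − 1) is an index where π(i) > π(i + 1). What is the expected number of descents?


Write X = Σ X_I over i = 1, …, 240, with X_I the indicator of one descent.
There are 240 indicators.
For each fixed i, the pair (π(i), π(i+1)) is a uniformly random ordered pair of distinct values from {1, …, 241}; by symmetry P[π(i) > π(i+1)] = 1/2.
By linearity: E[X] = 240 · (1/2) = (241 − 1) · (1/2) = 120 ≈ 120.00000.

E[X] = 120 = 120.00000.


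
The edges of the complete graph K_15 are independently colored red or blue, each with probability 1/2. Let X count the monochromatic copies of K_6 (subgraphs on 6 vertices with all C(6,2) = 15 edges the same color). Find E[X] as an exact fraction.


Let X = Σ_S X_S over the C(15, 6) = 5005 subsets S of size 6, where X_S = 1 if the K_6 on S is monochromatic.
For a fixed S, the K_6 on S has C(6, 2) = 15 edges. P[all 15 edges red] = (1/2)^15, and likewise for blue, so P[monochromatic] = 2·(1/2)^15 = 2^{1 − 15} = 1/16384.
By linearity of expectation: E[X] = C(15, 6) · 2^{1 − 15} = 5005 · 1/16384 = 5005/16384.
Numerically: E[X] ≈ 0.3055.

E[X] = C(15,6)·2^(1−C(6,2)) = 5005/16384 ≈ 0.3055.


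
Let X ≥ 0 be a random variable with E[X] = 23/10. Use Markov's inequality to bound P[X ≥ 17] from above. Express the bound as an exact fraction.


μ = E[X] = 23/10, a = 17.
Markov: P[X ≥ 17] ≤ μ/a = (23/10)/17 = 23/170.
Numerically: ≈ 0.1353.
(Since a = 17 > μ = 2.3000, the bound 23/170 is < 1 and informative.)

P[X ≥ 17] ≤ 23/170 ≈ 0.1353.


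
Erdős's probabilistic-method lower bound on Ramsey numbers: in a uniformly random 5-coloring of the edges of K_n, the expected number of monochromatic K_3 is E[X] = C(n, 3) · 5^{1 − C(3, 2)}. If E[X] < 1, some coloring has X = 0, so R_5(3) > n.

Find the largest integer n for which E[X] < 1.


We need C(n, 3) · 5^{1 − 3} < 1, i.e. C(n, 3) < 5^{3 − 1} = 25.
Check values of n near the boundary:
  n = 3: C(3, 3) = 1; 1 < 25? YES
  n = 4: C(4, 3) = 4; 4 < 25? YES
  n = 5: C(5, 3) = 10; 10 < 25? YES
  n = 6: C(6, 3) = 20; 20 < 25? YES
  n = 7: C(7, 3) = 35; 35 < 25? NO
  n = 8: C(8, 3) = 56; 56 < 25? NO
The largest n with C(n, 3) < 25 is n = 6 (where E[X] = 4/5 ≈ 0.8000). Hence R_5(3) > 6, i.e. R_5(3) ≥ 7.

Largest n = 6; hence R_5(3) > 6.
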